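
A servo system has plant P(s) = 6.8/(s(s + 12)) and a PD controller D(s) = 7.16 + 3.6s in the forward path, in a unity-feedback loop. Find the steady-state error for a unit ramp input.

0.246

The loop has one pole at the origin (type 1). Velocity error constant K_v = lim_{s→0} s·D(s)P(s) = 7.16·6.8/12 = 4.057.
Steady-state error to a unit ramp: e_ss = 1/K_v = 0.246.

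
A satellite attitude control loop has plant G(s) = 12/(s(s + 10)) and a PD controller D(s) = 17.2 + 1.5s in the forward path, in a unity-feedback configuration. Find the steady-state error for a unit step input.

0

The open loop D(s)G(s) has a pole at the origin (type 1), so the static position error constant is infinite and e_ss = 1/(1+∞) = 0.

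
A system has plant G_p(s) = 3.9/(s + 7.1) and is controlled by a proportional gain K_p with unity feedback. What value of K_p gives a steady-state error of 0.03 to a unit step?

Steady-state error for a unit step on this type-0 loop is 1/(1 + K_p·G_p(0)).
G_p(0) = 0.5493. Require 1/(1 + K_p·0.5493) = 0.03, so 1 + 0.5493·K_p = 33.33.
K_p = (33.33 − 1)/0.5493 = 58.9.

K_p = 58.9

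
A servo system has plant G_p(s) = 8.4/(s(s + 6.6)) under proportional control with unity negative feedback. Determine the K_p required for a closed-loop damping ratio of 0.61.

K_p = 3.48

Closed-loop characteristic equation: s² + 6.6s + K_p·8.4 = 0.
So ω_n = √(8.4K_p) and 2ζω_n = 6.6, giving ζ = 6.6/(2√(8.4K_p)).
Setting ζ = 0.61: √(8.4K_p) = 6.6/(2·0.61) = 5.41, so K_p = 29.27/8.4 = 3.48.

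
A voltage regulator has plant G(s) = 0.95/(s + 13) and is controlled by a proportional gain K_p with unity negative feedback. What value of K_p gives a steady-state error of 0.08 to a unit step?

Steady-state error for a unit step on this type-0 loop is 1/(1 + K_p·G(0)).
G(0) = 0.07308. Require 1/(1 + K_p·0.07308) = 0.08, so 1 + 0.07308·K_p = 12.5.
K_p = (12.5 − 1)/0.07308 = 157.

K_p = 157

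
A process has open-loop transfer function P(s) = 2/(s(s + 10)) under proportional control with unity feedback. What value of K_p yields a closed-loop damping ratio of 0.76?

K_p = 21.6

Closed-loop characteristic equation: s² + 10s + K_p·2 = 0.
So ω_n = √(2K_p) and 2ζω_n = 10, giving ζ = 10/(2√(2K_p)).
Setting ζ = 0.76: √(2K_p) = 10/(2·0.76) = 6.579, so K_p = 43.28/2 = 21.6.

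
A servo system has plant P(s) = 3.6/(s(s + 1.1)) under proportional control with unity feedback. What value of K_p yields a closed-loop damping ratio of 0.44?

K_p = 0.434

Closed-loop characteristic equation: s² + 1.1s + K_p·3.6 = 0.
So ω_n = √(3.6K_p) and 2ζω_n = 1.1, giving ζ = 1.1/(2√(3.6K_p)).
Setting ζ = 0.44: √(3.6K_p) = 1.1/(2·0.44) = 1.25, so K_p = 1.562/3.6 = 0.434.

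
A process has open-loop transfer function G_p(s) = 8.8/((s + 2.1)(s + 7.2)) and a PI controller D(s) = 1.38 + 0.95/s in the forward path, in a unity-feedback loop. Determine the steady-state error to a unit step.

0

The open loop D(s)G_p(s) has a pole at the origin (type 1), so the static position error constant is infinite and e_ss = 1/(1+∞) = 0.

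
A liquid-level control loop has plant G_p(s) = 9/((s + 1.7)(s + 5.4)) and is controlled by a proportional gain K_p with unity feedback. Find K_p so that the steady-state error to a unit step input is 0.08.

K_p = 11.7

Steady-state error for a unit step on this type-0 loop is 1/(1 + K_p·G_p(0)).
G_p(0) = 0.9804. Require 1/(1 + K_p·0.9804) = 0.08, so 1 + 0.9804·K_p = 12.5.
K_p = (12.5 − 1)/0.9804 = 11.7.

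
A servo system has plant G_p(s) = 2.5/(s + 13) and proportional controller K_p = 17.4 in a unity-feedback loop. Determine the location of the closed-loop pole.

Closed-loop transfer function: T(s) = K_p·G_p(s)/(1 + K_p·G_p(s)) = 43.5/(s + 13 + 43.5) = 43.5/(s + 56.5).
The closed-loop pole is at s = −56.5.

s = -56.5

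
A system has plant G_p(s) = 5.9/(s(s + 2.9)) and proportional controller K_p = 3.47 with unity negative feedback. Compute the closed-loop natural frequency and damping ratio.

The closed-loop denominator is s(s+2.9) + 3.47·5.9 = s² + 2.9s + 20.47.
So ω_n² = 20.47 ⇒ ω_n = 4.525 rad/s, and ζ = 2.9/(2ω_n) = 0.32.

ω_n = 4.52 rad/s, ζ = 0.32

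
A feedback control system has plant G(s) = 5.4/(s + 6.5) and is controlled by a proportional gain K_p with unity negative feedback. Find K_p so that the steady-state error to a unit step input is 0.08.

The loop is type 0, so e_ss(step) = 1/(1 + K_pos) with K_pos = K_p·G(0).
G(0) = 0.8308. Require 1/(1 + K_p·0.8308) = 0.08, so 1 + 0.8308·K_p = 12.5.
K_p = (12.5 − 1)/0.8308 = 13.8.

K_p = 13.8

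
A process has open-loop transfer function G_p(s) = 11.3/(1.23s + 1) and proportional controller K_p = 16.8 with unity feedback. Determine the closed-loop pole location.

s = -155.2

Closed loop: T(s) = K_p·G_p/(1+K_p·G_p) = 189.8/(1.23s + 1 + 189.8), with pole at s = −(1 + 189.8)/1.23 = −155.2.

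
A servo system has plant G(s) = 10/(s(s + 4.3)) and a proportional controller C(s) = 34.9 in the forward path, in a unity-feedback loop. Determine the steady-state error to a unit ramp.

The loop has one pole at the origin (type 1). Velocity error constant K_v = lim_{s→0} s·C(s)G(s) = 34.9·10/4.3 = 81.16.
Steady-state error to a unit ramp: e_ss = 1/K_v = 0.0123.

0.0123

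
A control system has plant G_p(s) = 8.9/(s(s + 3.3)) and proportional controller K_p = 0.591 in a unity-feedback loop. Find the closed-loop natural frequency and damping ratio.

1 + K_p·G_p(s) = 0 gives s² + 3.3s + 5.26 = 0.
So ω_n² = 5.26 ⇒ ω_n = 2.293 rad/s, and ζ = 3.3/(2ω_n) = 0.719.

ω_n = 2.29 rad/s, ζ = 0.719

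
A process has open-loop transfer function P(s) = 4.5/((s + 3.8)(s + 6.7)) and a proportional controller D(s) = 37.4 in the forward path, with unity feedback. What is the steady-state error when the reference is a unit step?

The loop is type 0. Static position error constant K_pos = D(0)·P(0) = 37.4·0.1767 = 6.61.
Steady-state error to a unit step: e_ss = 1/(1+K_pos) = 1/7.61 = 0.131.

0.131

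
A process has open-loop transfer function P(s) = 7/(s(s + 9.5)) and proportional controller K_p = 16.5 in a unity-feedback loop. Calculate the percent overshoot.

21.3%

From 1 + K_pP(s) = 0: s² + 9.5s + 115.5 = 0 ⇒ ω_n = 10.75, ζ = 0.442.
%OS = 100·exp(−πζ/√(1−ζ²)) = 100·exp(−π·0.442/√0.8047) = 21.3%.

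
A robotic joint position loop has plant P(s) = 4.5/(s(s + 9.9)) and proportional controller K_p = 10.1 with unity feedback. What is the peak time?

The closed-loop denominator s² + 9.9s + 45.45 gives ω_n = √45.45 = 6.742 and ζ = 9.9/(2ω_n) = 0.7342.
Damped frequency ω_d = ω_n√(1−ζ²) = 4.577 rad/s, so peak time T_p = π/ω_d = 0.686 s.

T_p = 0.686 s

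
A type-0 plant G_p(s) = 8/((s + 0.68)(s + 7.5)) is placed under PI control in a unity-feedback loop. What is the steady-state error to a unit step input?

The PI controller's integrator makes the forward path type 1, so e_ss to a step is zero.

0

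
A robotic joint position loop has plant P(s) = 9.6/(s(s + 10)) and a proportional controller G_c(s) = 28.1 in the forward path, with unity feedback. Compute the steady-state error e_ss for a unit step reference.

The open loop G_c(s)P(s) has a pole at the origin (type 1), so the static position error constant is infinite and e_ss = 1/(1+∞) = 0.

0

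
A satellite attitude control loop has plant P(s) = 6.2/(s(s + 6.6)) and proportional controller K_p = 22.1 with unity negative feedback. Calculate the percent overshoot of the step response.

39.7%

Closed-loop characteristic equation: s² + 6.6s + 137 = 0, so ω_n = 11.71 rad/s and ζ = 6.6/(2·11.71) = 0.2819.
%OS = 100·exp(−πζ/√(1−ζ²)) = 100·exp(−π·0.2819/√0.9205) = 39.7%.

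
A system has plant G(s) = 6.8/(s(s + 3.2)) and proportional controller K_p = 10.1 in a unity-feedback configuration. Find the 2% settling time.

T_s ≈ 2.5 s

Closed-loop characteristic equation: s² + 3.2s + 68.68 = 0, so ω_n = 8.287 rad/s and ζ = 3.2/(2·8.287) = 0.1931.
2% settling time T_s ≈ 4/(ζω_n) = 4/1.6 = 2.5 s.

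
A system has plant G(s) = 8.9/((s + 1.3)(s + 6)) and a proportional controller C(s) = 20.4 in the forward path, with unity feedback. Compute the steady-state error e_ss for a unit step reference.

The loop is type 0. Static position error constant K_pos = C(0)·G(0) = 20.4·1.141 = 23.28.
Steady-state error to a unit step: e_ss = 1/(1+K_pos) = 1/24.28 = 0.0412.

0.0412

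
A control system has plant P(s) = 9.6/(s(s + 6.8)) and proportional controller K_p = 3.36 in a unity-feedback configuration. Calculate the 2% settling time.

Closed-loop characteristic equation: s² + 6.8s + 32.26 = 0, so ω_n = 5.679 rad/s and ζ = 6.8/(2·5.679) = 0.5987.
2% settling time T_s ≈ 4/(ζω_n) = 4/3.4 = 1.18 s.

T_s ≈ 1.18 s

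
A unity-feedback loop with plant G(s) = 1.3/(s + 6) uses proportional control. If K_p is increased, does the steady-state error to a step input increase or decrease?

decrease

The position error constant K_pos = K_p·G(0) grows with K_p, and e_ss = 1/(1+K_pos) falls.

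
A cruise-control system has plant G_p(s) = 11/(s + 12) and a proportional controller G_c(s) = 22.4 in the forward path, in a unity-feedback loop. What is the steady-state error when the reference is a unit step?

The loop is type 0. Static position error constant K_pos = G_c(0)·G_p(0) = 22.4·0.9167 = 20.53.
Steady-state error to a unit step: e_ss = 1/(1+K_pos) = 1/21.53 = 0.0464.

0.0464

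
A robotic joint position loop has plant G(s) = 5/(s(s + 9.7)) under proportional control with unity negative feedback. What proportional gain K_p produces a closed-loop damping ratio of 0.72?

K_p = 9.08

Closed-loop characteristic equation: s² + 9.7s + K_p·5 = 0.
So ω_n = √(5K_p) and 2ζω_n = 9.7, giving ζ = 9.7/(2√(5K_p)).
Setting ζ = 0.72: √(5K_p) = 9.7/(2·0.72) = 6.736, so K_p = 45.38/5 = 9.08.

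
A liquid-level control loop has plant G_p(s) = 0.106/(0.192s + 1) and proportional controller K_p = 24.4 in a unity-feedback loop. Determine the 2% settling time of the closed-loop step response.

T_s ≈ 0.214 s

Closed loop: T(s) = K_p·G_p/(1+K_p·G_p) = 2.586/(0.192s + 1 + 2.586), with pole at s = −(1 + 2.586)/0.192 = −18.68.
τ = 1/18.68 = 0.05354 s, so 2% settling time ≈ 4τ = 0.214 s.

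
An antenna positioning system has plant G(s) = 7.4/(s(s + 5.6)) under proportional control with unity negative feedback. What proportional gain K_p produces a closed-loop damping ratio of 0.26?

Closed-loop characteristic equation: s² + 5.6s + K_p·7.4 = 0.
So ω_n = √(7.4K_p) and 2ζω_n = 5.6, giving ζ = 5.6/(2√(7.4K_p)).
Setting ζ = 0.26: √(7.4K_p) = 5.6/(2·0.26) = 10.77, so K_p = 116/7.4 = 15.7.

K_p = 15.7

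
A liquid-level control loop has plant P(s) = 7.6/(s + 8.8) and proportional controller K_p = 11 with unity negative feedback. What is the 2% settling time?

T_s ≈ 0.0433 s

Closed-loop transfer function: T(s) = K_p·P(s)/(1 + K_p·P(s)) = 83.6/(s + 8.8 + 83.6) = 83.6/(s + 92.4).
Time constant τ = 1/92.4 = 0.01082 s, so the 2% settling time is about 4τ = 0.0433 s.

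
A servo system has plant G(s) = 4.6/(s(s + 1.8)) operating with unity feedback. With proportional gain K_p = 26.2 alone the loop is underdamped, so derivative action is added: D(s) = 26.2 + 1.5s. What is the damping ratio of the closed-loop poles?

ζ = 0.396

Forward path: (26.2 + 1.5s)·4.6/(s(s+1.8)). The closed-loop characteristic equation is s² + (1.8 + 4.6·1.5)s + 4.6·26.2 = 0.
That is s² + 8.7s + 120.5 = 0, so ω_n = 10.98 rad/s and ζ = 8.7/(2·10.98) = 0.3962.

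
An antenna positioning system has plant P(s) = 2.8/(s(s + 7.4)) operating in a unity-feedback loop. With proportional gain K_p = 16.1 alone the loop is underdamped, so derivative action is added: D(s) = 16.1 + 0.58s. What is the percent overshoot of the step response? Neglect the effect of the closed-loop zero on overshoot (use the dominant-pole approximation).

5.78%

Forward path: (16.1 + 0.58s)·2.8/(s(s+7.4)). The closed-loop characteristic equation is s² + (7.4 + 2.8·0.58)s + 2.8·16.1 = 0.
That is s² + 9.024s + 45.08 = 0, so ω_n = 6.714 rad/s and ζ = 9.024/(2·6.714) = 0.672.
%OS = 100·exp(−πζ/√(1−ζ²)) = 5.78%.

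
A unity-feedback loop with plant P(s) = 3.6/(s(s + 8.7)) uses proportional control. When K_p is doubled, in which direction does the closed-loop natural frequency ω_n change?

increase

ω_n = √(3.6·K_p), which grows with K_p.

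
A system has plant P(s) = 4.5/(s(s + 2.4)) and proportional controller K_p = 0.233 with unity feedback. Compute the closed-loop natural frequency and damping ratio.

ω_n = 1.02 rad/s, ζ = 1.17

With unity feedback the closed-loop characteristic equation is s² + 2.4s + 0.233·4.5 = s² + 2.4s + 1.048 = 0.
So ω_n² = 1.048 ⇒ ω_n = 1.024 rad/s, and ζ = 2.4/(2ω_n) = 1.17.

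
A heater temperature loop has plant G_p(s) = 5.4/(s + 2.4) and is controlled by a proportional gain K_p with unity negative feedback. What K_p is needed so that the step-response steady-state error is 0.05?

K_p = 8.44

For a type-0 loop with proportional control, e_ss = 1/(1 + K_p·G_p(0)).
G_p(0) = 2.25. Require 1/(1 + K_p·2.25) = 0.05, so 1 + 2.25·K_p = 20.
K_p = (20 − 1)/2.25 = 8.44.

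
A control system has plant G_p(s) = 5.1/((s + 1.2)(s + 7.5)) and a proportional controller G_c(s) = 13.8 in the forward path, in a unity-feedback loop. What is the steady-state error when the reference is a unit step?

The loop is type 0. Static position error constant K_pos = G_c(0)·G_p(0) = 13.8·0.5667 = 7.82.
Steady-state error to a unit step: e_ss = 1/(1+K_pos) = 1/8.82 = 0.113.

0.113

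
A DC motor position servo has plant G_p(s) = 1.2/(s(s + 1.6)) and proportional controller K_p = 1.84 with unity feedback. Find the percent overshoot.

The closed-loop denominator s² + 1.6s + 2.208 gives ω_n = √2.208 = 1.486 and ζ = 1.6/(2ω_n) = 0.5384.
%OS = 100·exp(−πζ/√(1−ζ²)) = 100·exp(−π·0.5384/√0.7101) = 13.4%.

13.4%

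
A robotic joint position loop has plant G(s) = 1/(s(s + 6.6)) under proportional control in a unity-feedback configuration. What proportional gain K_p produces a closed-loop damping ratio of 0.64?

Closed-loop characteristic equation: s² + 6.6s + K_p·1 = 0.
So ω_n = √(1K_p) and 2ζω_n = 6.6, giving ζ = 6.6/(2√(1K_p)).
Setting ζ = 0.64: √(1K_p) = 6.6/(2·0.64) = 5.156, so K_p = 26.59/1 = 26.6.

K_p = 26.6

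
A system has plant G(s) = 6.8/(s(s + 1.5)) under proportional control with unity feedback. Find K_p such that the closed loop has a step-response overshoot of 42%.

K_p = 1.17

From %OS = 100·exp(−πζ/√(1−ζ²)) = 42%, ζ = −ln(0.42)/√(π²+ln²(0.42)) = 0.2662.
Characteristic equation s² + 1.5s + 6.8K_p = 0 gives ζ = 1.5/(2√(6.8K_p)).
Setting ζ = 0.2662: √(6.8K_p) = 1.5/(2·0.2662) = 2.818, so K_p = 7.94/6.8 = 1.17.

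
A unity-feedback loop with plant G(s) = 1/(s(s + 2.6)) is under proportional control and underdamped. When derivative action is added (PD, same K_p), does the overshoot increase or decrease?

The derivative term adds K·K_d to the s-coefficient of the characteristic equation, raising 2ζω_n while ω_n is unchanged; ζ increases, so overshoot decreases.

decrease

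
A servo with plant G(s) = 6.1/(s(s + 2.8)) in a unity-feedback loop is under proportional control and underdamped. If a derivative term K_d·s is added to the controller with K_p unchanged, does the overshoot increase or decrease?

decrease

The derivative term adds K·K_d to the s-coefficient of the characteristic equation, raising 2ζω_n while ω_n is unchanged; ζ increases, so overshoot decreases.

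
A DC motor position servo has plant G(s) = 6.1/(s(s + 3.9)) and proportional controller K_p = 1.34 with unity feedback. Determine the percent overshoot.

5.34%

From 1 + K_pG(s) = 0: s² + 3.9s + 8.174 = 0 ⇒ ω_n = 2.859, ζ = 0.6821.
%OS = 100·exp(−πζ/√(1−ζ²)) = 100·exp(−π·0.6821/√0.5348) = 5.34%.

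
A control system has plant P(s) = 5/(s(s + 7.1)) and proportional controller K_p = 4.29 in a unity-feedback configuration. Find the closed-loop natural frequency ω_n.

The closed-loop denominator is s(s+7.1) + 4.29·5 = s² + 7.1s + 21.45.
So ω_n² = 21.45 ⇒ ω_n = 4.631 rad/s, and ζ = 7.1/(2ω_n) = 0.767.

ω_n = 4.63 rad/s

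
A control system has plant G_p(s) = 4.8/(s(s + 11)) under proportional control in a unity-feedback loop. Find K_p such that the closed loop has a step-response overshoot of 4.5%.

K_p = 12.8

From %OS = 100·exp(−πζ/√(1−ζ²)) = 4.5%, ζ = −ln(0.045)/√(π²+ln²(0.045)) = 0.7025.
Characteristic equation s² + 11s + 4.8K_p = 0 gives ζ = 11/(2√(4.8K_p)).
Setting ζ = 0.7025: √(4.8K_p) = 11/(2·0.7025) = 7.829, so K_p = 61.3/4.8 = 12.8.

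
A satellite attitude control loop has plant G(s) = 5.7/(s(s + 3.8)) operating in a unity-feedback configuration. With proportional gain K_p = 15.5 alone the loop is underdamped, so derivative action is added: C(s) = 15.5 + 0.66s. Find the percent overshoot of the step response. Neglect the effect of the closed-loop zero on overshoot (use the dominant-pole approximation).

Forward path: (15.5 + 0.66s)·5.7/(s(s+3.8)). The closed-loop characteristic equation is s² + (3.8 + 5.7·0.66)s + 5.7·15.5 = 0.
That is s² + 7.562s + 88.35 = 0, so ω_n = 9.399 rad/s and ζ = 7.562/(2·9.399) = 0.4023.
%OS = 100·exp(−πζ/√(1−ζ²)) = 25.1%.

25.1%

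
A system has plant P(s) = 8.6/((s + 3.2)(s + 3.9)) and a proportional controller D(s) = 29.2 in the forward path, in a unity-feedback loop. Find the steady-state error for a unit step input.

The loop is type 0. Static position error constant K_pos = D(0)·P(0) = 29.2·0.6891 = 20.12.
Steady-state error to a unit step: e_ss = 1/(1+K_pos) = 1/21.12 = 0.0473.

0.0473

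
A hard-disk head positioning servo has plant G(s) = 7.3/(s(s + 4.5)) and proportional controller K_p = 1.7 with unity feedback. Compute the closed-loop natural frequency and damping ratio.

The closed-loop denominator is s(s+4.5) + 1.7·7.3 = s² + 4.5s + 12.41.
Matching s² + 2ζω_n s + ω_n²: ω_n = √12.41 = 3.523 rad/s and 2ζω_n = 4.5, so ζ = 4.5/(2·3.523) = 0.639.

ω_n = 3.52 rad/s, ζ = 0.639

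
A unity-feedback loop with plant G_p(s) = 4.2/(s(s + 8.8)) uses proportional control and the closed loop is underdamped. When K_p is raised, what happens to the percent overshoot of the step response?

increase

ζ = 8.8/(2√(4.2K_p)) decreases as K_p grows; lower damping means more overshoot.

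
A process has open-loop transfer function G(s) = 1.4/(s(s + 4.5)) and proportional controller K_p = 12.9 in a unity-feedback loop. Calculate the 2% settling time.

T_s ≈ 1.78 s

Closed-loop characteristic equation: s² + 4.5s + 18.06 = 0, so ω_n = 4.25 rad/s and ζ = 4.5/(2·4.25) = 0.5294.
2% settling time T_s ≈ 4/(ζω_n) = 4/2.25 = 1.78 s.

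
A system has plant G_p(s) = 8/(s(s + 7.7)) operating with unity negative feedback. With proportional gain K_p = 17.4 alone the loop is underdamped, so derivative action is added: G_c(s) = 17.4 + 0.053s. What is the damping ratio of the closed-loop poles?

Forward path: (17.4 + 0.053s)·8/(s(s+7.7)). The closed-loop characteristic equation is s² + (7.7 + 8·0.053)s + 8·17.4 = 0.
That is s² + 8.124s + 139.2 = 0, so ω_n = 11.8 rad/s and ζ = 8.124/(2·11.8) = 0.3443.

ζ = 0.344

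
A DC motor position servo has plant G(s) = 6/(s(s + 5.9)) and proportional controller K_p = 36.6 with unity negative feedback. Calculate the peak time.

Closed-loop characteristic equation: s² + 5.9s + 219.6 = 0, so ω_n = 14.82 rad/s and ζ = 5.9/(2·14.82) = 0.1991.
Damped frequency ω_d = ω_n√(1−ζ²) = 14.52 rad/s, so peak time T_p = π/ω_d = 0.216 s.

T_p = 0.216 s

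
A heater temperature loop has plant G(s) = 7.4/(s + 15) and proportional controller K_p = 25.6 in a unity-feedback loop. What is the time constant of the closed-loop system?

Closed-loop transfer function: T(s) = K_p·G(s)/(1 + K_p·G(s)) = 189.4/(s + 15 + 189.4) = 189.4/(s + 204.4).
Time constant τ = 1/204.4 = 0.00489 s.

τ = 0.00489 s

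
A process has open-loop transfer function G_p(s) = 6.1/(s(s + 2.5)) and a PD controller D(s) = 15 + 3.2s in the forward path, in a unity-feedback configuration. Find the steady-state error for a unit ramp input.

The loop has one pole at the origin (type 1). Velocity error constant K_v = lim_{s→0} s·D(s)G_p(s) = 15·6.1/2.5 = 36.6.
Steady-state error to a unit ramp: e_ss = 1/K_v = 0.0273.

0.0273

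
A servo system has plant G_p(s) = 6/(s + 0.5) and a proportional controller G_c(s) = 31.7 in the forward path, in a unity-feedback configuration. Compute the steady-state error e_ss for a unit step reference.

The loop is type 0. Static position error constant K_pos = G_c(0)·G_p(0) = 31.7·12 = 380.4.
Steady-state error to a unit step: e_ss = 1/(1+K_pos) = 1/381.4 = 0.00262.

0.00262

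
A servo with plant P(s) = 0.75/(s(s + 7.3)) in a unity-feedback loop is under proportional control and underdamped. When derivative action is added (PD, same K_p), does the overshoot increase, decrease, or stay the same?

With PD the characteristic equation becomes s² + (a + K·K_d)s + K·K_p = 0; the damping term grows, ζ rises, overshoot falls.

decrease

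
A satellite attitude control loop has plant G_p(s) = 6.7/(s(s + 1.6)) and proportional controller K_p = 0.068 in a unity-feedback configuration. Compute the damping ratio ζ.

ζ = 1.19

1 + K_p·G_p(s) = 0 gives s² + 1.6s + 0.4556 = 0.
Matching s² + 2ζω_n s + ω_n²: ω_n = √0.4556 = 0.675 rad/s and 2ζω_n = 1.6, so ζ = 1.6/(2·0.675) = 1.19.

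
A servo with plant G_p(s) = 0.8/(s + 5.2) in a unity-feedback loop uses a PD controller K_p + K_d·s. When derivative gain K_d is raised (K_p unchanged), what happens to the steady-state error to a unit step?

unchanged

K_d affects only the transient (the s-coefficient); the DC loop gain, and hence e_ss, depends only on K_p.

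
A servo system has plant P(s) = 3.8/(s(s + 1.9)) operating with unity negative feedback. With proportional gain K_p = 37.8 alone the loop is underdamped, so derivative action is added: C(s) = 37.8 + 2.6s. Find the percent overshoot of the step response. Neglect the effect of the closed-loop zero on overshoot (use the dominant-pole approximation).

17%

Forward path: (37.8 + 2.6s)·3.8/(s(s+1.9)). The closed-loop characteristic equation is s² + (1.9 + 3.8·2.6)s + 3.8·37.8 = 0.
That is s² + 11.78s + 143.6 = 0, so ω_n = 11.98 rad/s and ζ = 11.78/(2·11.98) = 0.4914.
%OS = 100·exp(−πζ/√(1−ζ²)) = 17%.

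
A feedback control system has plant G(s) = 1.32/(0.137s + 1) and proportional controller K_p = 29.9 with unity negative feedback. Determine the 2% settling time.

Closed loop: T(s) = K_p·G/(1+K_p·G) = 39.47/(0.137s + 1 + 39.47), with pole at s = −(1 + 39.47)/0.137 = −295.4.
τ = 1/295.4 = 0.003385 s, so 2% settling time ≈ 4τ = 0.0135 s.

T_s ≈ 0.0135 s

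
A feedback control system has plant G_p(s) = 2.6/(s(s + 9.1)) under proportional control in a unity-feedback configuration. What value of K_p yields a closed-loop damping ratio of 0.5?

Closed-loop characteristic equation: s² + 9.1s + K_p·2.6 = 0.
So ω_n = √(2.6K_p) and 2ζω_n = 9.1, giving ζ = 9.1/(2√(2.6K_p)).
Setting ζ = 0.5: √(2.6K_p) = 9.1/(2·0.5) = 9.1, so K_p = 82.81/2.6 = 31.8.

K_p = 31.8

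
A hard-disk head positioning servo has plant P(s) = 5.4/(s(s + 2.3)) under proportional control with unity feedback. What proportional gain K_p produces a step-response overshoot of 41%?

K_p = 3.29

From %OS = 100·exp(−πζ/√(1−ζ²)) = 41%, ζ = −ln(0.41)/√(π²+ln²(0.41)) = 0.273.
Characteristic equation s² + 2.3s + 5.4K_p = 0 gives ζ = 2.3/(2√(5.4K_p)).
Setting ζ = 0.273: √(5.4K_p) = 2.3/(2·0.273) = 4.212, so K_p = 17.74/5.4 = 3.29.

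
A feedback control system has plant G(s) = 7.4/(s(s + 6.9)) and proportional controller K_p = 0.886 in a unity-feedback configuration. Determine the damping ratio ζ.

With unity feedback the closed-loop characteristic equation is s² + 6.9s + 0.886·7.4 = s² + 6.9s + 6.556 = 0.
Matching s² + 2ζω_n s + ω_n²: ω_n = √6.556 = 2.561 rad/s and 2ζω_n = 6.9, so ζ = 6.9/(2·2.561) = 1.35.

ζ = 1.35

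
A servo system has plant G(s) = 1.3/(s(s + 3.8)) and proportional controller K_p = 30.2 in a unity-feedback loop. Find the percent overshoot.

Closed-loop characteristic equation: s² + 3.8s + 39.26 = 0, so ω_n = 6.266 rad/s and ζ = 3.8/(2·6.266) = 0.3032.
%OS = 100·exp(−πζ/√(1−ζ²)) = 100·exp(−π·0.3032/√0.908) = 36.8%.

36.8%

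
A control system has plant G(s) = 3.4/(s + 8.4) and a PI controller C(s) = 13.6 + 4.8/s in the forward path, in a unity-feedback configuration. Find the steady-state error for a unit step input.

0

The open loop C(s)G(s) has a pole at the origin (type 1), so the static position error constant is infinite and e_ss = 1/(1+∞) = 0.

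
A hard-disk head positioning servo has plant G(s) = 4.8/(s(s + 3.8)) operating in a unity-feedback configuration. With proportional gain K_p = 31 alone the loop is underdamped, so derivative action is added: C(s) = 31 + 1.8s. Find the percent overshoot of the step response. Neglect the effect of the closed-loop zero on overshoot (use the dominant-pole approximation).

Forward path: (31 + 1.8s)·4.8/(s(s+3.8)). The closed-loop characteristic equation is s² + (3.8 + 4.8·1.8)s + 4.8·31 = 0.
That is s² + 12.44s + 148.8 = 0, so ω_n = 12.2 rad/s and ζ = 12.44/(2·12.2) = 0.5099.
%OS = 100·exp(−πζ/√(1−ζ²)) = 15.5%.

15.5%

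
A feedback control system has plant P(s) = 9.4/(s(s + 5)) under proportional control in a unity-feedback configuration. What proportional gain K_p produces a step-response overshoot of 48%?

From %OS = 100·exp(−πζ/√(1−ζ²)) = 48%, ζ = −ln(0.48)/√(π²+ln²(0.48)) = 0.2275.
Characteristic equation s² + 5s + 9.4K_p = 0 gives ζ = 5/(2√(9.4K_p)).
Setting ζ = 0.2275: √(9.4K_p) = 5/(2·0.2275) = 10.99, so K_p = 120.8/9.4 = 12.8.

K_p = 12.8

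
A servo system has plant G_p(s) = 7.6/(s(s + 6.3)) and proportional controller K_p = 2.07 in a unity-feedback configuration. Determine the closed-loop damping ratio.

1 + K_p·G_p(s) = 0 gives s² + 6.3s + 15.73 = 0.
So ω_n² = 15.73 ⇒ ω_n = 3.966 rad/s, and ζ = 6.3/(2ω_n) = 0.794.

ζ = 0.794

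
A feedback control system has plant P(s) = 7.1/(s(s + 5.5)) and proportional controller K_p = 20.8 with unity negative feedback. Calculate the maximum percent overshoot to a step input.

48.2%

The closed-loop denominator s² + 5.5s + 147.7 gives ω_n = √147.7 = 12.15 and ζ = 5.5/(2ω_n) = 0.2263.
%OS = 100·exp(−πζ/√(1−ζ²)) = 100·exp(−π·0.2263/√0.9488) = 48.2%.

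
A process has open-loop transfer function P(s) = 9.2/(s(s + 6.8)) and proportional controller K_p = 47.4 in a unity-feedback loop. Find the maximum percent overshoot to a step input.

59.5%

From 1 + K_pP(s) = 0: s² + 6.8s + 436.1 = 0 ⇒ ω_n = 20.88, ζ = 0.1628.
%OS = 100·exp(−πζ/√(1−ζ²)) = 100·exp(−π·0.1628/√0.9735) = 59.5%.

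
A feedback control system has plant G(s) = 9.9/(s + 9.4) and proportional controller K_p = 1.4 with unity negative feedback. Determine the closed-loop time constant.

τ = 0.043 s

Closed-loop transfer function: T(s) = K_p·G(s)/(1 + K_p·G(s)) = 13.86/(s + 9.4 + 13.86) = 13.86/(s + 23.26).
Time constant τ = 1/23.26 = 0.043 s.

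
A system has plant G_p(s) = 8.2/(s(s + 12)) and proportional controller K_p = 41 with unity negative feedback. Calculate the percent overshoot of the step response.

The closed-loop denominator s² + 12s + 336.2 gives ω_n = √336.2 = 18.34 and ζ = 12/(2ω_n) = 0.3272.
%OS = 100·exp(−πζ/√(1−ζ²)) = 100·exp(−π·0.3272/√0.8929) = 33.7%.

33.7%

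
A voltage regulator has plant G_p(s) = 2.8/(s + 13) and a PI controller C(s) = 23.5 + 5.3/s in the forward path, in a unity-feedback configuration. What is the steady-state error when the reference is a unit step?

0

The open loop C(s)G_p(s) has a pole at the origin (type 1), so the static position error constant is infinite and e_ss = 1/(1+∞) = 0.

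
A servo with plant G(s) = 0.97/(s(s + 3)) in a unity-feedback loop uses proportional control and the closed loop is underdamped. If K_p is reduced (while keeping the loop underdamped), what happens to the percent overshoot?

decrease

ζ = 3/(2√(0.97K_p)) rises as K_p falls; higher damping means less overshoot.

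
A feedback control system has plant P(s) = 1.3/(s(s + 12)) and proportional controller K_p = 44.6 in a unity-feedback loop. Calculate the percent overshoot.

Closed-loop characteristic equation: s² + 12s + 57.98 = 0, so ω_n = 7.614 rad/s and ζ = 12/(2·7.614) = 0.788.
%OS = 100·exp(−πζ/√(1−ζ²)) = 100·exp(−π·0.788/√0.3791) = 1.79%.

1.79%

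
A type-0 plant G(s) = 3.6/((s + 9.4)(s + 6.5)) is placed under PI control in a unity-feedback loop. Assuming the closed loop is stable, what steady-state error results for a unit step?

The PI controller's integrator makes the forward path type 1, so e_ss to a step is zero.

0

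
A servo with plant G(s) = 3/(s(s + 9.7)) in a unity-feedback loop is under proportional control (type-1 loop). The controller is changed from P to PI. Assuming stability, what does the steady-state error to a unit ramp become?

0

The integrator raises the loop to type 2, so K_v → ∞ and e_ss to a ramp is zero.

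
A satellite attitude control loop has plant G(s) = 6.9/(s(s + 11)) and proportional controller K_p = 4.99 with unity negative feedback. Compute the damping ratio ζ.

ζ = 0.937

The closed-loop denominator is s(s+11) + 4.99·6.9 = s² + 11s + 34.43.
So ω_n² = 34.43 ⇒ ω_n = 5.868 rad/s, and ζ = 11/(2ω_n) = 0.937.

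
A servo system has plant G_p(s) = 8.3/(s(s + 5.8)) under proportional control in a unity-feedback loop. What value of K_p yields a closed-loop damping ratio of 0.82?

Closed-loop characteristic equation: s² + 5.8s + K_p·8.3 = 0.
So ω_n = √(8.3K_p) and 2ζω_n = 5.8, giving ζ = 5.8/(2√(8.3K_p)).
Setting ζ = 0.82: √(8.3K_p) = 5.8/(2·0.82) = 3.537, so K_p = 12.51/8.3 = 1.51.

K_p = 1.51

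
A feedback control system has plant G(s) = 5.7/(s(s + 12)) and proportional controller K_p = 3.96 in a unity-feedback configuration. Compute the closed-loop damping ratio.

1 + K_p·G(s) = 0 gives s² + 12s + 22.57 = 0.
Matching s² + 2ζω_n s + ω_n²: ω_n = √22.57 = 4.751 rad/s and 2ζω_n = 12, so ζ = 12/(2·4.751) = 1.26.

ζ = 1.26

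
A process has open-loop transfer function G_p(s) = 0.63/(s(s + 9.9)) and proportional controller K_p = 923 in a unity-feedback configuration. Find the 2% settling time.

Closed-loop characteristic equation: s² + 9.9s + 581.5 = 0, so ω_n = 24.11 rad/s and ζ = 9.9/(2·24.11) = 0.2053.
2% settling time T_s ≈ 4/(ζω_n) = 4/4.95 = 0.808 s.

T_s ≈ 0.808 s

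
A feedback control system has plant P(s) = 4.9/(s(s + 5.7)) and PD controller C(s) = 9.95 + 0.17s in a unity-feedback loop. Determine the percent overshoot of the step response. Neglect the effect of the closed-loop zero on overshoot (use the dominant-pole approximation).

19%

Forward path: (9.95 + 0.17s)·4.9/(s(s+5.7)). The closed-loop characteristic equation is s² + (5.7 + 4.9·0.17)s + 4.9·9.95 = 0.
That is s² + 6.533s + 48.76 = 0, so ω_n = 6.982 rad/s and ζ = 6.533/(2·6.982) = 0.4678.
%OS = 100·exp(−πζ/√(1−ζ²)) = 19%.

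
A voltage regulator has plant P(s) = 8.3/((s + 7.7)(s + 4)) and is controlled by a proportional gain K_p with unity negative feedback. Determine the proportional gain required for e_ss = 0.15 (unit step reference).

For a type-0 loop with proportional control, e_ss = 1/(1 + K_p·P(0)).
P(0) = 0.2695. Require 1/(1 + K_p·0.2695) = 0.15, so 1 + 0.2695·K_p = 6.667.
K_p = (6.667 − 1)/0.2695 = 21.

K_p = 21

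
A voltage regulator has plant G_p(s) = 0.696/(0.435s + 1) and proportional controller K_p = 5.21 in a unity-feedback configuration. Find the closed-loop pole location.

Closed loop: T(s) = K_p·G_p/(1+K_p·G_p) = 3.626/(0.435s + 1 + 3.626), with pole at s = −(1 + 3.626)/0.435 = −10.63.

s = -10.63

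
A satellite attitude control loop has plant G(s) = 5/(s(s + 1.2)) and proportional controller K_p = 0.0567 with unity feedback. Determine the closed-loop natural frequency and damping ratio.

ω_n = 0.532 rad/s, ζ = 1.13

1 + K_p·G(s) = 0 gives s² + 1.2s + 0.2835 = 0.
So ω_n² = 0.2835 ⇒ ω_n = 0.5324 rad/s, and ζ = 1.2/(2ω_n) = 1.13.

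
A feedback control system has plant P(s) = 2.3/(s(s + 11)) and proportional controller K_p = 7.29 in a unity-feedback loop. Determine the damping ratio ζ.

The closed-loop denominator is s(s+11) + 7.29·2.3 = s² + 11s + 16.77.
So ω_n² = 16.77 ⇒ ω_n = 4.095 rad/s, and ζ = 11/(2ω_n) = 1.34.

ζ = 1.34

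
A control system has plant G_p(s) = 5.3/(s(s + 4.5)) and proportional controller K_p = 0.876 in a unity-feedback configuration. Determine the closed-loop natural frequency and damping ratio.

ω_n = 2.15 rad/s, ζ = 1.04

The closed-loop denominator is s(s+4.5) + 0.876·5.3 = s² + 4.5s + 4.643.
Matching s² + 2ζω_n s + ω_n²: ω_n = √4.643 = 2.155 rad/s and 2ζω_n = 4.5, so ζ = 4.5/(2·2.155) = 1.04.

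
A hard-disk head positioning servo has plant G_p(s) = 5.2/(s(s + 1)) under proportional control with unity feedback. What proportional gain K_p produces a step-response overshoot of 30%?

K_p = 0.375

From %OS = 100·exp(−πζ/√(1−ζ²)) = 30%, ζ = −ln(0.3)/√(π²+ln²(0.3)) = 0.3579.
Characteristic equation s² + 1s + 5.2K_p = 0 gives ζ = 1/(2√(5.2K_p)).
Setting ζ = 0.3579: √(5.2K_p) = 1/(2·0.3579) = 1.397, so K_p = 1.952/5.2 = 0.375.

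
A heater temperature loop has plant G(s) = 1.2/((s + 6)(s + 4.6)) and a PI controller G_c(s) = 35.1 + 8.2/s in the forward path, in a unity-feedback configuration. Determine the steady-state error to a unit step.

0

The open loop G_c(s)G(s) has a pole at the origin (type 1), so the static position error constant is infinite and e_ss = 1/(1+∞) = 0.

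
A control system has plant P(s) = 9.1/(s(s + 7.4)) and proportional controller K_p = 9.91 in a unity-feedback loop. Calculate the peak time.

T_p = 0.359 s

Closed-loop characteristic equation: s² + 7.4s + 90.18 = 0, so ω_n = 9.496 rad/s and ζ = 7.4/(2·9.496) = 0.3896.
Damped frequency ω_d = ω_n√(1−ζ²) = 8.746 rad/s, so peak time T_p = π/ω_d = 0.359 s.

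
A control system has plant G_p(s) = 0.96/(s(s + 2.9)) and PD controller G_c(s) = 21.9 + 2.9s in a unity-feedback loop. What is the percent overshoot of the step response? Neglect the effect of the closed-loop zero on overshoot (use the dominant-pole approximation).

Forward path: (21.9 + 2.9s)·0.96/(s(s+2.9)). The closed-loop characteristic equation is s² + (2.9 + 0.96·2.9)s + 0.96·21.9 = 0.
That is s² + 5.684s + 21.02 = 0, so ω_n = 4.585 rad/s and ζ = 5.684/(2·4.585) = 0.6198.
%OS = 100·exp(−πζ/√(1−ζ²)) = 8.36%.

8.36%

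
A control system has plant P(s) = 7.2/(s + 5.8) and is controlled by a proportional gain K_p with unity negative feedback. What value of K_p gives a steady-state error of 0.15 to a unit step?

For a type-0 loop with proportional control, e_ss = 1/(1 + K_p·P(0)).
P(0) = 1.241. Require 1/(1 + K_p·1.241) = 0.15, so 1 + 1.241·K_p = 6.667.
K_p = (6.667 − 1)/1.241 = 4.56.

K_p = 4.56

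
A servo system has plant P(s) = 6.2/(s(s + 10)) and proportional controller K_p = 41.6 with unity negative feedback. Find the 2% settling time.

From 1 + K_pP(s) = 0: s² + 10s + 257.9 = 0 ⇒ ω_n = 16.06, ζ = 0.3113.
2% settling time T_s ≈ 4/(ζω_n) = 4/5 = 0.8 s.

T_s ≈ 0.8 s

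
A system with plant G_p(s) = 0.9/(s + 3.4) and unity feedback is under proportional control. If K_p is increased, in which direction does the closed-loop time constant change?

Closed-loop pole is at s = −(3.4+K_p·0.9); larger K_p moves it further left, so τ = 1/(3.4+K_p·0.9) decreases.

decrease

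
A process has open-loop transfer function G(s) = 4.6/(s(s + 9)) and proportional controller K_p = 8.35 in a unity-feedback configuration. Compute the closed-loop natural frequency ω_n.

ω_n = 6.2 rad/s

With unity feedback the closed-loop characteristic equation is s² + 9s + 8.35·4.6 = s² + 9s + 38.41 = 0.
So ω_n² = 38.41 ⇒ ω_n = 6.198 rad/s, and ζ = 9/(2ω_n) = 0.726.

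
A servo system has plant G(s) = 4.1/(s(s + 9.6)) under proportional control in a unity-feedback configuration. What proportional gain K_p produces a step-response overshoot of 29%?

K_p = 41.8

From %OS = 100·exp(−πζ/√(1−ζ²)) = 29%, ζ = −ln(0.29)/√(π²+ln²(0.29)) = 0.3666.
Characteristic equation s² + 9.6s + 4.1K_p = 0 gives ζ = 9.6/(2√(4.1K_p)).
Setting ζ = 0.3666: √(4.1K_p) = 9.6/(2·0.3666) = 13.09, so K_p = 171.4/4.1 = 41.8.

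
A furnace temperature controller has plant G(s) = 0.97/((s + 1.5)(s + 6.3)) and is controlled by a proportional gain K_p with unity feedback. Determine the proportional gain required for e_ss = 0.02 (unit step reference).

The loop is type 0, so e_ss(step) = 1/(1 + K_pos) with K_pos = K_p·G(0).
G(0) = 0.1026. Require 1/(1 + K_p·0.1026) = 0.02, so 1 + 0.1026·K_p = 50.
K_p = (50 − 1)/0.1026 = 477.

K_p = 477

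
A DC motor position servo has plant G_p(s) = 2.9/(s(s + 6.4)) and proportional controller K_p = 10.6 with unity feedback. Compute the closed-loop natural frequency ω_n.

ω_n = 5.54 rad/s

1 + K_p·G_p(s) = 0 gives s² + 6.4s + 30.74 = 0.
Matching s² + 2ζω_n s + ω_n²: ω_n = √30.74 = 5.544 rad/s and 2ζω_n = 6.4, so ζ = 6.4/(2·5.544) = 0.577.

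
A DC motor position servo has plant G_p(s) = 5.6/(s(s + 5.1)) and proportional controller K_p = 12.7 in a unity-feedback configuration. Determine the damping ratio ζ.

ζ = 0.302

1 + K_p·G_p(s) = 0 gives s² + 5.1s + 71.12 = 0.
Matching s² + 2ζω_n s + ω_n²: ω_n = √71.12 = 8.433 rad/s and 2ζω_n = 5.1, so ζ = 5.1/(2·8.433) = 0.302.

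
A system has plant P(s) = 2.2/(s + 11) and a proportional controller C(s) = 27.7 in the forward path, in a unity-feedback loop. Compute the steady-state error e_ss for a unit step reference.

The loop is type 0. Static position error constant K_pos = C(0)·P(0) = 27.7·0.2 = 5.54.
Steady-state error to a unit step: e_ss = 1/(1+K_pos) = 1/6.54 = 0.153.

0.153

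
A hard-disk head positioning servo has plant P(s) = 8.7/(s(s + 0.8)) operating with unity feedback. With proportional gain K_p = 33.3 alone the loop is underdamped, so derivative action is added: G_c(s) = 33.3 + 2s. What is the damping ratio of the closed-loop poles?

ζ = 0.535

Forward path: (33.3 + 2s)·8.7/(s(s+0.8)). The closed-loop characteristic equation is s² + (0.8 + 8.7·2)s + 8.7·33.3 = 0.
That is s² + 18.2s + 289.7 = 0, so ω_n = 17.02 rad/s and ζ = 18.2/(2·17.02) = 0.5346.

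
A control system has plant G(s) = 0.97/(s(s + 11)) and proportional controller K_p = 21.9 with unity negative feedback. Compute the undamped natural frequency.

ω_n = 4.61 rad/s

1 + K_p·G(s) = 0 gives s² + 11s + 21.24 = 0.
So ω_n² = 21.24 ⇒ ω_n = 4.609 rad/s, and ζ = 11/(2ω_n) = 1.19.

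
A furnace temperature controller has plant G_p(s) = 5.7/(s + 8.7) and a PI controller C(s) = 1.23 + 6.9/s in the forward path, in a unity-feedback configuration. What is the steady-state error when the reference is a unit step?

0

The open loop C(s)G_p(s) has a pole at the origin (type 1), so the static position error constant is infinite and e_ss = 1/(1+∞) = 0.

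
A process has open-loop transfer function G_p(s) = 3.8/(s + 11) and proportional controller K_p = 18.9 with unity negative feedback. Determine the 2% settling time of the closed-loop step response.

T_s ≈ 0.0483 s

Closed-loop transfer function: T(s) = K_p·G_p(s)/(1 + K_p·G_p(s)) = 71.82/(s + 11 + 71.82) = 71.82/(s + 82.82).
Time constant τ = 1/82.82 = 0.01207 s, so the 2% settling time is about 4τ = 0.0483 s.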